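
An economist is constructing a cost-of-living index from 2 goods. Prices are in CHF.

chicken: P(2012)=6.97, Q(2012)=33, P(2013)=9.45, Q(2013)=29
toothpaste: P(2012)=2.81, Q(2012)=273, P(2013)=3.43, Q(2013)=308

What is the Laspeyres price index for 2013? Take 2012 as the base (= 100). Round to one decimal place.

125.2

Laspeyres price index uses base-period quantities as weights.
ΣP(2013)·Q(2012) = 9.45×33 + 3.43×273 = 311.85 + 936.39 = 1248.24
ΣP(2012)·Q(2012) = 6.97×33 + 2.81×273 = 230.01 + 767.13 = 997.14
Index = 1248.24 / 997.14 × 100 = 125.1820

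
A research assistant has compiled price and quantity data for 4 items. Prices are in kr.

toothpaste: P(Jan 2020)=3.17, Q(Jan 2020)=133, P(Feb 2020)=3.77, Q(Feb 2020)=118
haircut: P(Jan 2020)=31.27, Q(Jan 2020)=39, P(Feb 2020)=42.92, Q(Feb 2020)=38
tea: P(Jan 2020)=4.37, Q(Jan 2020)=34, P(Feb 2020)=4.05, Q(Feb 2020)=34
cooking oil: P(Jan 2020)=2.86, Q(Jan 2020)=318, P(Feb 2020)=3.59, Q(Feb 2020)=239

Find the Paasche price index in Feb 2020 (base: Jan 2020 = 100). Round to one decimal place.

Paasche price index uses current-period quantities as weights.
ΣP(Feb 2020)·Q(Feb 2020) = 3.77×118 + 42.92×38 + 4.05×34 + 3.59×239 = 444.86 + 1630.96 + 137.7 + 858.01 = 3071.53
ΣP(Jan 2020)·Q(Feb 2020) = 3.17×118 + 31.27×38 + 4.37×34 + 2.86×239 = 374.06 + 1188.26 + 148.58 + 683.54 = 2394.44
Index = 3071.53 / 2394.44 × 100 = 128.2776

128.3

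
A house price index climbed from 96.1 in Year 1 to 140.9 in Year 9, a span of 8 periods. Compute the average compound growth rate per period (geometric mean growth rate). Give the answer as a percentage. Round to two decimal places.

Growth factor = (140.9/96.1)^(1/8) = (1.466181)^(1/8) = 1.048995
Growth rate = 1.048995 − 1 = 0.048995 = 4.8995%

4.90%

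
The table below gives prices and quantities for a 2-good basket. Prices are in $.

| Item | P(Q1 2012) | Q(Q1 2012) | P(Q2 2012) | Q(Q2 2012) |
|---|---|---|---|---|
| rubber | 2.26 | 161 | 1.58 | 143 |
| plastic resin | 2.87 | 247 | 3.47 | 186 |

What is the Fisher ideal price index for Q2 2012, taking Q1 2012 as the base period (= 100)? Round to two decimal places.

102.64

Laspeyres component (base-period weights):
ΣP(Q2 2012)Q(Q1 2012) = 1.58×161 + 3.47×247 = 254.38 + 857.09 = 1111.47
ΣP(Q1 2012)Q(Q1 2012) = 2.26×161 + 2.87×247 = 363.86 + 708.89 = 1072.75
L = 1111.47 / 1072.75 × 100 = 103.6094
Paasche component (current-period weights):
ΣP(Q2 2012)Q(Q2 2012) = 1.58×143 + 3.47×186 = 225.94 + 645.42 = 871.36
ΣP(Q1 2012)Q(Q2 2012) = 2.26×143 + 2.87×186 = 323.18 + 533.82 = 857
P = 871.36 / 857 × 100 = 101.6756
Fisher = √(L × P) = √(103.6094 × 101.6756) = 102.6380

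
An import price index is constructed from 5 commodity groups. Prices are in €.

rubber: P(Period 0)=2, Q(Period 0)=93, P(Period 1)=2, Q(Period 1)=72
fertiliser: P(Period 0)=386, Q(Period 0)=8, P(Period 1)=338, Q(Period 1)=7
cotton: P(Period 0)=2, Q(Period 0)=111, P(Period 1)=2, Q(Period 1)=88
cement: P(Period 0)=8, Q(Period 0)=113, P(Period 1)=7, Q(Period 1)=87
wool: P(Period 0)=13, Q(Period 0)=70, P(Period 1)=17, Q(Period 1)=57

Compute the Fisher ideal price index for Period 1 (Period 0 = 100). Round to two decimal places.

95.77

Laspeyres component (base-period weights):
ΣP(Period 1)Q(Period 0) = 2×93 + 338×8 + 2×111 + 7×113 + 17×70 = 186 + 2704 + 222 + 791 + 1190 = 5093
ΣP(Period 0)Q(Period 0) = 2×93 + 386×8 + 2×111 + 8×113 + 13×70 = 186 + 3088 + 222 + 904 + 910 = 5310
L = 5093 / 5310 × 100 = 95.9134
Paasche component (current-period weights):
ΣP(Period 1)Q(Period 1) = 2×72 + 338×7 + 2×88 + 7×87 + 17×57 = 144 + 2366 + 176 + 609 + 969 = 4264
ΣP(Period 0)Q(Period 1) = 2×72 + 386×7 + 2×88 + 8×87 + 13×57 = 144 + 2702 + 176 + 696 + 741 = 4459
P = 4264 / 4459 × 100 = 95.6268
Fisher = √(L × P) = √(95.9134 × 95.6268) = 95.7700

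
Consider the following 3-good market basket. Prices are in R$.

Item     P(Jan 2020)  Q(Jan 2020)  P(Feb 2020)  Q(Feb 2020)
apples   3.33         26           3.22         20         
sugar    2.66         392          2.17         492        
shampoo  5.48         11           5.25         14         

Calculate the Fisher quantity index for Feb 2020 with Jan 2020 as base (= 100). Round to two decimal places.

121.79

Laspeyres component (base-period weights):
ΣP(Jan 2020)Q(Feb 2020) = 3.33×20 + 2.66×492 + 5.48×14 = 66.6 + 1308.72 + 76.72 = 1452.04
ΣP(Jan 2020)Q(Jan 2020) = 3.33×26 + 2.66×392 + 5.48×11 = 86.58 + 1042.72 + 60.28 = 1189.58
L = 1452.04 / 1189.58 × 100 = 122.0632
Paasche component (current-period weights):
ΣP(Feb 2020)Q(Feb 2020) = 3.22×20 + 2.17×492 + 5.25×14 = 64.4 + 1067.64 + 73.5 = 1205.54
ΣP(Feb 2020)Q(Jan 2020) = 3.22×26 + 2.17×392 + 5.25×11 = 83.72 + 850.64 + 57.75 = 992.11
P = 1205.54 / 992.11 × 100 = 121.5127
Fisher = √(L × P) = √(122.0632 × 121.5127) = 121.7877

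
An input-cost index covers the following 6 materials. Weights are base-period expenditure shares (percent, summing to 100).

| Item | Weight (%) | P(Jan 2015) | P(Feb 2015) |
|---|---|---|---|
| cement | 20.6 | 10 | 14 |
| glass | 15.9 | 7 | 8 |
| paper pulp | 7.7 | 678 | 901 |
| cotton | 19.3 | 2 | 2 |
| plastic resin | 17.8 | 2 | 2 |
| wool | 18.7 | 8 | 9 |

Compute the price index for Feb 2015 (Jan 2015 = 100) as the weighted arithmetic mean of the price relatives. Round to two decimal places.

cement: 20.6 × (14/10) = 20.6 × 1.400000 = 28.8400
glass: 15.9 × (8/7) = 15.9 × 1.142857 = 18.1714
paper pulp: 7.7 × (901/678) = 7.7 × 1.328909 = 10.2326
cotton: 19.3 × (2/2) = 19.3 × 1.000000 = 19.3000
plastic resin: 17.8 × (2/2) = 17.8 × 1.000000 = 17.8000
wool: 18.7 × (9/8) = 18.7 × 1.125000 = 21.0375
Index = Σ wᵢ·(p₁ᵢ/p₀ᵢ) = 28.8400 + 18.1714 + 10.2326 + 19.3000 + 17.8000 + 21.0375 = 115.3815

115.38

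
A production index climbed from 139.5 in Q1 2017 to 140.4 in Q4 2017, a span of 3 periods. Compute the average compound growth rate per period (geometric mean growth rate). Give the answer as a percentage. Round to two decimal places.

Growth factor = (140.4/139.5)^(1/3) = (1.006452)^(1/3) = 1.002146
Growth rate = 1.002146 − 1 = 0.002146 = 0.2146%

0.21%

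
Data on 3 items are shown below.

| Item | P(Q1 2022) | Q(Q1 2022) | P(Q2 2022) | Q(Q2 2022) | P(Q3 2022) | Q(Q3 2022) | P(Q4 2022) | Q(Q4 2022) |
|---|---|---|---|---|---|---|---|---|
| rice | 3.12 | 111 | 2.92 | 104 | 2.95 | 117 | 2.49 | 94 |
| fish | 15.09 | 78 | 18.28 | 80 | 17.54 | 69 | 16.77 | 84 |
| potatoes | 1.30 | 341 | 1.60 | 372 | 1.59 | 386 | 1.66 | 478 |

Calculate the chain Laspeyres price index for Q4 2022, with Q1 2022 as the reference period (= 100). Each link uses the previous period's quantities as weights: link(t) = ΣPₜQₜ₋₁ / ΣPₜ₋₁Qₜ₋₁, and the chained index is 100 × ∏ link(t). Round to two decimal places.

Link Q1 2022→Q2 2022:
ΣP(Q2 2022)Q(Q1 2022) = 2.92×111 + 18.28×78 + 1.60×341 = 324.12 + 1425.84 + 545.6 = 2295.56
ΣP(Q1 2022)Q(Q1 2022) = 3.12×111 + 15.09×78 + 1.30×341 = 346.32 + 1177.02 + 443.3 = 1966.64
link = 2295.56/1966.64 = 1.167250
Link Q2 2022→Q3 2022:
ΣP(Q3 2022)Q(Q2 2022) = 2.95×104 + 17.54×80 + 1.59×372 = 306.8 + 1403.2 + 591.48 = 2301.48
ΣP(Q2 2022)Q(Q2 2022) = 2.92×104 + 18.28×80 + 1.60×372 = 303.68 + 1462.4 + 595.2 = 2361.28
link = 2301.48/2361.28 = 0.974675
Link Q3 2022→Q4 2022:
ΣP(Q4 2022)Q(Q3 2022) = 2.49×117 + 16.77×69 + 1.66×386 = 291.33 + 1157.13 + 640.76 = 2089.22
ΣP(Q3 2022)Q(Q3 2022) = 2.95×117 + 17.54×69 + 1.59×386 = 345.15 + 1210.26 + 613.74 = 2169.15
link = 2089.22/2169.15 = 0.963151
Chained index = 100 × 1.167250 × 0.974675 × 0.963151 = 109.5767

109.58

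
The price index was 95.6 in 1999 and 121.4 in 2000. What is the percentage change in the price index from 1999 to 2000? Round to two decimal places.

26.99%

Change = (121.4 − 95.6) / 95.6 × 100
       = 25.8 / 95.6 × 100 = 26.9874%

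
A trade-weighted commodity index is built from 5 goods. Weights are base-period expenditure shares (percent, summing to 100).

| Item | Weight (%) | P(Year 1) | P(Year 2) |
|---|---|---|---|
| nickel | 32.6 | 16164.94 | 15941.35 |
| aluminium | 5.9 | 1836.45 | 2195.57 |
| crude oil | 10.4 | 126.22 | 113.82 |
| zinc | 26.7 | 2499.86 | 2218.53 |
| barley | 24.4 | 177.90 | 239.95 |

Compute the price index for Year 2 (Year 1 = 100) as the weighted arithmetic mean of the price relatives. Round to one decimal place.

nickel: 32.6 × (15941.35/16164.94) = 32.6 × 0.986168 = 32.1491
aluminium: 5.9 × (2195.57/1836.45) = 5.9 × 1.195551 = 7.0538
crude oil: 10.4 × (113.82/126.22) = 10.4 × 0.901759 = 9.3783
zinc: 26.7 × (2218.53/2499.86) = 26.7 × 0.887462 = 23.6952
barley: 24.4 × (239.95/177.90) = 24.4 × 1.348791 = 32.9105
Index = Σ wᵢ·(p₁ᵢ/p₀ᵢ) = 32.1491 + 7.0538 + 9.3783 + 23.6952 + 32.9105 = 105.1869

105.2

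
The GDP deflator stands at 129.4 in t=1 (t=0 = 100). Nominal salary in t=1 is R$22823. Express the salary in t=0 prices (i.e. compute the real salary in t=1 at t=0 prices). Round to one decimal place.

17637.6

Real = Nominal ÷ (Index/100) = 22823 ÷ (129.4/100)
     = 22823 ÷ 1.294 = 17637.5580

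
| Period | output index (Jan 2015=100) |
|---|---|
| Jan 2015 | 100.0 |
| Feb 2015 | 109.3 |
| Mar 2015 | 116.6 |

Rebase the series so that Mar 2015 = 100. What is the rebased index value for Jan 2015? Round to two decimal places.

85.76

Rebased(Jan 2015) = 100.0 / 116.6 × 100 = 85.7633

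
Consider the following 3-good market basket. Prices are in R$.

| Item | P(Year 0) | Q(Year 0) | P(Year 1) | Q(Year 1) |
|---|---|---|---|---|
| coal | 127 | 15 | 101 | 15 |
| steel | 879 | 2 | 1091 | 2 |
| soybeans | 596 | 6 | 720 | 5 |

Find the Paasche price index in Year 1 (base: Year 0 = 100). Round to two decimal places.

Paasche price index uses current-period quantities as weights.
ΣP(Year 1)·Q(Year 1) = 101×15 + 1091×2 + 720×5 = 1515 + 2182 + 3600 = 7297
ΣP(Year 0)·Q(Year 1) = 127×15 + 879×2 + 596×5 = 1905 + 1758 + 2980 = 6643
Index = 7297 / 6643 × 100 = 109.8449

109.84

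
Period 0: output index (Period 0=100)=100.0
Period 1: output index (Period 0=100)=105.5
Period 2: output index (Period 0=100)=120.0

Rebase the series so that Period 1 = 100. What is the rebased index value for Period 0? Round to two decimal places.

94.79

Rebased(Period 0) = 100.0 / 105.5 × 100 = 94.7867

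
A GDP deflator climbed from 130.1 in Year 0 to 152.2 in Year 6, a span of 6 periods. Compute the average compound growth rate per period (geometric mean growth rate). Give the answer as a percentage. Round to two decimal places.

Growth factor = (152.2/130.1)^(1/6) = (1.169869)^(1/6) = 1.026494
Growth rate = 1.026494 − 1 = 0.026494 = 2.6494%

2.65%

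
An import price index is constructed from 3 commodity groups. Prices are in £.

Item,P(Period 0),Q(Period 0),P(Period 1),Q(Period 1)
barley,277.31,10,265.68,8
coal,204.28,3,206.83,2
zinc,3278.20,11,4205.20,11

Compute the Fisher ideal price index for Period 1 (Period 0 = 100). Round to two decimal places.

125.85

Laspeyres component (base-period weights):
ΣP(Period 1)Q(Period 0) = 265.68×10 + 206.83×3 + 4205.20×11 = 2656.8 + 620.49 + 46257.2 = 49534.49
ΣP(Period 0)Q(Period 0) = 277.31×10 + 204.28×3 + 3278.20×11 = 2773.1 + 612.84 + 36060.2 = 39446.14
L = 49534.49 / 39446.14 × 100 = 125.5750
Paasche component (current-period weights):
ΣP(Period 1)Q(Period 1) = 265.68×8 + 206.83×2 + 4205.20×11 = 2125.44 + 413.66 + 46257.2 = 48796.3
ΣP(Period 0)Q(Period 1) = 277.31×8 + 204.28×2 + 3278.20×11 = 2218.48 + 408.56 + 36060.2 = 38687.24
P = 48796.3 / 38687.24 × 100 = 126.1302
Fisher = √(L × P) = √(125.5750 × 126.1302) = 125.8523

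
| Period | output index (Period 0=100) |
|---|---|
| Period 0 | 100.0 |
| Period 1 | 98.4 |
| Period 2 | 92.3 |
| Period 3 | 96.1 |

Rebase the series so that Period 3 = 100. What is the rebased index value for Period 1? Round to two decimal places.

Rebased(Period 1) = 98.4 / 96.1 × 100 = 102.3933

102.39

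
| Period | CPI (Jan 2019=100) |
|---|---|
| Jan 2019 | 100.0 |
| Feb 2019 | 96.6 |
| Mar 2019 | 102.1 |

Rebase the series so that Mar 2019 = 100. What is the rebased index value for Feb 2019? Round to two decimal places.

94.61

Rebased(Feb 2019) = 96.6 / 102.1 × 100 = 94.6131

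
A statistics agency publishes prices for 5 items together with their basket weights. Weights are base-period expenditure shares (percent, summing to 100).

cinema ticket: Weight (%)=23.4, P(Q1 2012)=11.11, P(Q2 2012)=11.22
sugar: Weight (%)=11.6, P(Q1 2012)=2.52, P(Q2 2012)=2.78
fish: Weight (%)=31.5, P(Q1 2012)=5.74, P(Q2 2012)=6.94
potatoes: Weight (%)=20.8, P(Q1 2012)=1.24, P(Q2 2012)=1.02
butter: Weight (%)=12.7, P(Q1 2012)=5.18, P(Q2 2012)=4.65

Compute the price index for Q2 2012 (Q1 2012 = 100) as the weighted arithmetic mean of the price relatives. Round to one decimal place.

cinema ticket: 23.4 × (11.22/11.11) = 23.4 × 1.009901 = 23.6317
sugar: 11.6 × (2.78/2.52) = 11.6 × 1.103175 = 12.7968
fish: 31.5 × (6.94/5.74) = 31.5 × 1.209059 = 38.0854
potatoes: 20.8 × (1.02/1.24) = 20.8 × 0.822581 = 17.1097
butter: 12.7 × (4.65/5.18) = 12.7 × 0.897683 = 11.4006
Index = Σ wᵢ·(p₁ᵢ/p₀ᵢ) = 23.6317 + 12.7968 + 38.0854 + 17.1097 + 11.4006 = 103.0241

103.0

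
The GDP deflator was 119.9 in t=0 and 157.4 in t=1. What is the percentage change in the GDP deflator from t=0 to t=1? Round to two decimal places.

Change = (157.4 − 119.9) / 119.9 × 100
       = 37.5 / 119.9 × 100 = 31.2761%

31.28%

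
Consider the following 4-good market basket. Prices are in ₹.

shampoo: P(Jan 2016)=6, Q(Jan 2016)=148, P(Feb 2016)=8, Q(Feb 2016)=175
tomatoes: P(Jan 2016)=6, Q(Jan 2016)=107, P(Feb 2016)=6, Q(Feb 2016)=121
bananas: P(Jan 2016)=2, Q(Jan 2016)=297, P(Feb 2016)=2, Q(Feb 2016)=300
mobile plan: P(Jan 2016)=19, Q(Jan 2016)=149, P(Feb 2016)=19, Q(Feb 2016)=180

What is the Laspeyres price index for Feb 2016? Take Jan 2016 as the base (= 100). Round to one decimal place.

106.0

Laspeyres price index uses base-period quantities as weights.
ΣP(Feb 2016)·Q(Jan 2016) = 8×148 + 6×107 + 2×297 + 19×149 = 1184 + 642 + 594 + 2831 = 5251
ΣP(Jan 2016)·Q(Jan 2016) = 6×148 + 6×107 + 2×297 + 19×149 = 888 + 642 + 594 + 2831 = 4955
Index = 5251 / 4955 × 100 = 105.9738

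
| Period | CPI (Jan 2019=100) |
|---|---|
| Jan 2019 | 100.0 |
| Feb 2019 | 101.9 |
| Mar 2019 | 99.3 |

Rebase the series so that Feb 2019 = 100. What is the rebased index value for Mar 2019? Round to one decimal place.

97.4

Rebased(Mar 2019) = 99.3 / 101.9 × 100 = 97.4485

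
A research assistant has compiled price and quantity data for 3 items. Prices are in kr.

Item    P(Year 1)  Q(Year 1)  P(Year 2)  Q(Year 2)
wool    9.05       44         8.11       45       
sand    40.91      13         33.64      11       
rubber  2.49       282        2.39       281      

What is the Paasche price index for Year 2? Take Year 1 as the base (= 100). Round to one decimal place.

90.3

Paasche price index uses current-period quantities as weights.
ΣP(Year 2)·Q(Year 2) = 8.11×45 + 33.64×11 + 2.39×281 = 364.95 + 370.04 + 671.59 = 1406.58
ΣP(Year 1)·Q(Year 2) = 9.05×45 + 40.91×11 + 2.49×281 = 407.25 + 450.01 + 699.69 = 1556.95
Index = 1406.58 / 1556.95 × 100 = 90.3420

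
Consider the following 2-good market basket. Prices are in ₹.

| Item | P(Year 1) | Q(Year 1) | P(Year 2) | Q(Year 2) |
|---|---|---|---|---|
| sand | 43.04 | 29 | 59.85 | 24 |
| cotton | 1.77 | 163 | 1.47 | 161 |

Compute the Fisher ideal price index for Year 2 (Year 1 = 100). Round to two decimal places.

127.74

Laspeyres component (base-period weights):
ΣP(Year 2)Q(Year 1) = 59.85×29 + 1.47×163 = 1735.65 + 239.61 = 1975.26
ΣP(Year 1)Q(Year 1) = 43.04×29 + 1.77×163 = 1248.16 + 288.51 = 1536.67
L = 1975.26 / 1536.67 × 100 = 128.5416
Paasche component (current-period weights):
ΣP(Year 2)Q(Year 2) = 59.85×24 + 1.47×161 = 1436.4 + 236.67 = 1673.07
ΣP(Year 1)Q(Year 2) = 43.04×24 + 1.77×161 = 1032.96 + 284.97 = 1317.93
P = 1673.07 / 1317.93 × 100 = 126.9468
Fisher = √(L × P) = √(128.5416 × 126.9468) = 127.7417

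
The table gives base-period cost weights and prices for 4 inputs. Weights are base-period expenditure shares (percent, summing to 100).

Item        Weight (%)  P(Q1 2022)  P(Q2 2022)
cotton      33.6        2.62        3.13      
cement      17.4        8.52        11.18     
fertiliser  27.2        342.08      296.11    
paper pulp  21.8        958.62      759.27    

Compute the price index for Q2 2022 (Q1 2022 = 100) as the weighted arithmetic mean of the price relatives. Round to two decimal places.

cotton: 33.6 × (3.13/2.62) = 33.6 × 1.194656 = 40.1405
cement: 17.4 × (11.18/8.52) = 17.4 × 1.312207 = 22.8324
fertiliser: 27.2 × (296.11/342.08) = 27.2 × 0.865616 = 23.5448
paper pulp: 21.8 × (759.27/958.62) = 21.8 × 0.792045 = 17.2666
Index = Σ wᵢ·(p₁ᵢ/p₀ᵢ) = 40.1405 + 22.8324 + 23.5448 + 17.2666 = 103.7842

103.78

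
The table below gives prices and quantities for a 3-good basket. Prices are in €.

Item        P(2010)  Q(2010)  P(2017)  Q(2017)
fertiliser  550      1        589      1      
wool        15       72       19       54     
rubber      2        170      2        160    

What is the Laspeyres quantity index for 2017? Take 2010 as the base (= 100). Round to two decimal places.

85.28

Laspeyres quantity index uses base-period prices as weights.
ΣP(2010)·Q(2017) = 550×1 + 15×54 + 2×160 = 550 + 810 + 320 = 1680
ΣP(2010)·Q(2010) = 550×1 + 15×72 + 2×170 = 550 + 1080 + 340 = 1970
Index = 1680 / 1970 × 100 = 85.2792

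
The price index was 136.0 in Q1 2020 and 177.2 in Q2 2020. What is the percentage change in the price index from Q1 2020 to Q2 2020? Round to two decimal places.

Change = (177.2 − 136.0) / 136.0 × 100
       = 41.2 / 136.0 × 100 = 30.2941%

30.29%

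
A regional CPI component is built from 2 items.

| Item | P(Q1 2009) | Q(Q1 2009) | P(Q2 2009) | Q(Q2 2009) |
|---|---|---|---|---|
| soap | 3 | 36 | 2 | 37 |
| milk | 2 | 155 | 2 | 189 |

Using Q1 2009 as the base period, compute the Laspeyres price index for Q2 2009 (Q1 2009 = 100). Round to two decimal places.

Laspeyres price index uses base-period quantities as weights.
ΣP(Q2 2009)·Q(Q1 2009) = 2×36 + 2×155 = 72 + 310 = 382
ΣP(Q1 2009)·Q(Q1 2009) = 3×36 + 2×155 = 108 + 310 = 418
Index = 382 / 418 × 100 = 91.3876

91.39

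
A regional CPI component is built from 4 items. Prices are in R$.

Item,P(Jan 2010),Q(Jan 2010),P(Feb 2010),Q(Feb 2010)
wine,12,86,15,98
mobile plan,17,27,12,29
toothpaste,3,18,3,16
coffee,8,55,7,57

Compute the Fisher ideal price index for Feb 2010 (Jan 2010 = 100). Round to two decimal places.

103.83

Laspeyres component (base-period weights):
ΣP(Feb 2010)Q(Jan 2010) = 15×86 + 12×27 + 3×18 + 7×55 = 1290 + 324 + 54 + 385 = 2053
ΣP(Jan 2010)Q(Jan 2010) = 12×86 + 17×27 + 3×18 + 8×55 = 1032 + 459 + 54 + 440 = 1985
L = 2053 / 1985 × 100 = 103.4257
Paasche component (current-period weights):
ΣP(Feb 2010)Q(Feb 2010) = 15×98 + 12×29 + 3×16 + 7×57 = 1470 + 348 + 48 + 399 = 2265
ΣP(Jan 2010)Q(Feb 2010) = 12×98 + 17×29 + 3×16 + 8×57 = 1176 + 493 + 48 + 456 = 2173
P = 2265 / 2173 × 100 = 104.2338
Fisher = √(L × P) = √(103.4257 × 104.2338) = 103.8289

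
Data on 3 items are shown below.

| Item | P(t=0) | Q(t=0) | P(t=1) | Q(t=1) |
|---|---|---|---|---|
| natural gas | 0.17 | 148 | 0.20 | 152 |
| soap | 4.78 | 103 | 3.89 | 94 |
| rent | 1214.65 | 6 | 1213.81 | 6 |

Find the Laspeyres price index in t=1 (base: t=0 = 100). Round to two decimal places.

98.82

Laspeyres price index uses base-period quantities as weights.
ΣP(t=1)·Q(t=0) = 0.20×148 + 3.89×103 + 1213.81×6 = 29.6 + 400.67 + 7282.86 = 7713.13
ΣP(t=0)·Q(t=0) = 0.17×148 + 4.78×103 + 1214.65×6 = 25.16 + 492.34 + 7287.9 = 7805.4
Index = 7713.13 / 7805.4 × 100 = 98.8179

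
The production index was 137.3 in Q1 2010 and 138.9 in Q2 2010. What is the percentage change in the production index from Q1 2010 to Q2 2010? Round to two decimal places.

Change = (138.9 − 137.3) / 137.3 × 100
       = 1.6 / 137.3 × 100 = 1.1653%

1.17%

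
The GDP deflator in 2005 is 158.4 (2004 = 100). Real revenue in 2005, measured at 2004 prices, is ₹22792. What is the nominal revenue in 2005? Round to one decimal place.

Nominal = Real × (Index/100) = 22792 × (158.4/100)
        = 22792 × 1.584 = 36102.5280

36102.5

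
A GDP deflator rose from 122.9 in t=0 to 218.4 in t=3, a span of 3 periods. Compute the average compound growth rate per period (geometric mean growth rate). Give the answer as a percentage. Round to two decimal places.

Growth factor = (218.4/122.9)^(1/3) = (1.777055)^(1/3) = 1.211249
Growth rate = 1.211249 − 1 = 0.211249 = 21.1249%

21.12%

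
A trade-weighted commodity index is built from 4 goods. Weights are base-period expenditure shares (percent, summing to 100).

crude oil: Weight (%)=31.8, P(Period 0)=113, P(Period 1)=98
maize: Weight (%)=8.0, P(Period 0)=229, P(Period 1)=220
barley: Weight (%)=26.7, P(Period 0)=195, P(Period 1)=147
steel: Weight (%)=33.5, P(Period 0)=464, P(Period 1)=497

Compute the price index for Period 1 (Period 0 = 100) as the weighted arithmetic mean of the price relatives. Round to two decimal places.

91.27

crude oil: 31.8 × (98/113) = 31.8 × 0.867257 = 27.5788
maize: 8.0 × (220/229) = 8.0 × 0.960699 = 7.6856
barley: 26.7 × (147/195) = 26.7 × 0.753846 = 20.1277
steel: 33.5 × (497/464) = 33.5 × 1.071121 = 35.8825
Index = Σ wᵢ·(p₁ᵢ/p₀ᵢ) = 27.5788 + 7.6856 + 20.1277 + 35.8825 = 91.2746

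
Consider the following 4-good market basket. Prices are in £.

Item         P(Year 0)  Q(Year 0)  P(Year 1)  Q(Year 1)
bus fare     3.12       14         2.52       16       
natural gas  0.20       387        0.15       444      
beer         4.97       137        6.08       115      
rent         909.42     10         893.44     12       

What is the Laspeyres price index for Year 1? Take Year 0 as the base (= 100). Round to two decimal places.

99.64

Laspeyres price index uses base-period quantities as weights.
ΣP(Year 1)·Q(Year 0) = 2.52×14 + 0.15×387 + 6.08×137 + 893.44×10 = 35.28 + 58.05 + 832.96 + 8934.4 = 9860.69
ΣP(Year 0)·Q(Year 0) = 3.12×14 + 0.20×387 + 4.97×137 + 909.42×10 = 43.68 + 77.4 + 680.89 + 9094.2 = 9896.17
Index = 9860.69 / 9896.17 × 100 = 99.6415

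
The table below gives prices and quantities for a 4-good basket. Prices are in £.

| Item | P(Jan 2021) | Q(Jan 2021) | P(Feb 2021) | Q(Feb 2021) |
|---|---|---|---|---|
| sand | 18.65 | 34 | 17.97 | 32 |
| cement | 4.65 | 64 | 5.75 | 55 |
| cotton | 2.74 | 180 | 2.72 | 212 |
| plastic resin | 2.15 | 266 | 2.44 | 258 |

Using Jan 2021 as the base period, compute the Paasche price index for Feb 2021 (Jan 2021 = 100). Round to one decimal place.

Paasche price index uses current-period quantities as weights.
ΣP(Feb 2021)·Q(Feb 2021) = 17.97×32 + 5.75×55 + 2.72×212 + 2.44×258 = 575.04 + 316.25 + 576.64 + 629.52 = 2097.45
ΣP(Jan 2021)·Q(Feb 2021) = 18.65×32 + 4.65×55 + 2.74×212 + 2.15×258 = 596.8 + 255.75 + 580.88 + 554.7 = 1988.13
Index = 2097.45 / 1988.13 × 100 = 105.4986

105.5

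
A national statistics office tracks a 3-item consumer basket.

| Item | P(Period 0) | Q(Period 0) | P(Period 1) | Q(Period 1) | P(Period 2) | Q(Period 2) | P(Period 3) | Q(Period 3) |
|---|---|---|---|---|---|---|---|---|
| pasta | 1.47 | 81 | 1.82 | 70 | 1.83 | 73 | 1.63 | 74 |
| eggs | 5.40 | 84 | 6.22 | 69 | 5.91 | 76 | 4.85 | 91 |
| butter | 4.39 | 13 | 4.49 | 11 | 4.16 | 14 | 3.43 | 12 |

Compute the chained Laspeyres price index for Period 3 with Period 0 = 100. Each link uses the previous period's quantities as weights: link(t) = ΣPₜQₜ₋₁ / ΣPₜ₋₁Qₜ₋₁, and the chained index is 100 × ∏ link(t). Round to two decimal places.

Link Period 0→Period 1:
ΣP(Period 1)Q(Period 0) = 1.82×81 + 6.22×84 + 4.49×13 = 147.42 + 522.48 + 58.37 = 728.27
ΣP(Period 0)Q(Period 0) = 1.47×81 + 5.40×84 + 4.39×13 = 119.07 + 453.6 + 57.07 = 629.74
link = 728.27/629.74 = 1.156461
Link Period 1→Period 2:
ΣP(Period 2)Q(Period 1) = 1.83×70 + 5.91×69 + 4.16×11 = 128.1 + 407.79 + 45.76 = 581.65
ΣP(Period 1)Q(Period 1) = 1.82×70 + 6.22×69 + 4.49×11 = 127.4 + 429.18 + 49.39 = 605.97
link = 581.65/605.97 = 0.959866
Link Period 2→Period 3:
ΣP(Period 3)Q(Period 2) = 1.63×73 + 4.85×76 + 3.43×14 = 118.99 + 368.6 + 48.02 = 535.61
ΣP(Period 2)Q(Period 2) = 1.83×73 + 5.91×76 + 4.16×14 = 133.59 + 449.16 + 58.24 = 640.99
link = 535.61/640.99 = 0.835598
Chained index = 100 × 1.156461 × 0.959866 × 0.835598 = 92.7554

92.76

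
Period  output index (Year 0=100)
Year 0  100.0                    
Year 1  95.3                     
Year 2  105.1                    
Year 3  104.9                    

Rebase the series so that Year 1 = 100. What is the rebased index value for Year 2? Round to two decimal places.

Rebased(Year 2) = 105.1 / 95.3 × 100 = 110.2833

110.28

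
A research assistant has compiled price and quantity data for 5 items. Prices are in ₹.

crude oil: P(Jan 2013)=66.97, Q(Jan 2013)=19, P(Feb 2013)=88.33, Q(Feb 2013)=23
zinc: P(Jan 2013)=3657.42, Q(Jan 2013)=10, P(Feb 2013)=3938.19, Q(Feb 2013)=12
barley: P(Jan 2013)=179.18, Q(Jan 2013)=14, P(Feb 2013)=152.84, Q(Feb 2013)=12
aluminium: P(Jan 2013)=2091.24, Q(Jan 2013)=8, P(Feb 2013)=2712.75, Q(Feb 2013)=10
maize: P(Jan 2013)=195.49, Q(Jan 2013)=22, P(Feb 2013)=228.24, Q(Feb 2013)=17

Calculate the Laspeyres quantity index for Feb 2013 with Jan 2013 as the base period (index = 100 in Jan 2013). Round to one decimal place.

117.0

Laspeyres quantity index uses base-period prices as weights.
ΣP(Jan 2013)·Q(Feb 2013) = 66.97×23 + 3657.42×12 + 179.18×12 + 2091.24×10 + 195.49×17 = 1540.31 + 43889.04 + 2150.16 + 20912.4 + 3323.33 = 71815.24
ΣP(Jan 2013)·Q(Jan 2013) = 66.97×19 + 3657.42×10 + 179.18×14 + 2091.24×8 + 195.49×22 = 1272.43 + 36574.2 + 2508.52 + 16729.92 + 4300.78 = 61385.85
Index = 71815.24 / 61385.85 × 100 = 116.9899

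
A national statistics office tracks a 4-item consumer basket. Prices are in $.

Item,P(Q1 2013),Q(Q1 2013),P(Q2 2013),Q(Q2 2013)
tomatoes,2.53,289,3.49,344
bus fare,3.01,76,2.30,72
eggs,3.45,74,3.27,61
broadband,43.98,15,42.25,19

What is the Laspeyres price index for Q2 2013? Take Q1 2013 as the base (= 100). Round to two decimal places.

Laspeyres price index uses base-period quantities as weights.
ΣP(Q2 2013)·Q(Q1 2013) = 3.49×289 + 2.30×76 + 3.27×74 + 42.25×15 = 1008.61 + 174.8 + 241.98 + 633.75 = 2059.14
ΣP(Q1 2013)·Q(Q1 2013) = 2.53×289 + 3.01×76 + 3.45×74 + 43.98×15 = 731.17 + 228.76 + 255.3 + 659.7 = 1874.93
Index = 2059.14 / 1874.93 × 100 = 109.8249

109.82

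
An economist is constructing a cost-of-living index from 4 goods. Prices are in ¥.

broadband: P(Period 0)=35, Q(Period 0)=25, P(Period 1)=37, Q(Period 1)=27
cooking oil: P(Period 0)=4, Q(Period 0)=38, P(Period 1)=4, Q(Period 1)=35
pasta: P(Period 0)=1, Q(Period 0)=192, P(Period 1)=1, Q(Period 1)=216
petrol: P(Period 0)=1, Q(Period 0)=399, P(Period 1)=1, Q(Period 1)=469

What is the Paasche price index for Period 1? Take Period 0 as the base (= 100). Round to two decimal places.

Paasche price index uses current-period quantities as weights.
ΣP(Period 1)·Q(Period 1) = 37×27 + 4×35 + 1×216 + 1×469 = 999 + 140 + 216 + 469 = 1824
ΣP(Period 0)·Q(Period 1) = 35×27 + 4×35 + 1×216 + 1×469 = 945 + 140 + 216 + 469 = 1770
Index = 1824 / 1770 × 100 = 103.0508

103.05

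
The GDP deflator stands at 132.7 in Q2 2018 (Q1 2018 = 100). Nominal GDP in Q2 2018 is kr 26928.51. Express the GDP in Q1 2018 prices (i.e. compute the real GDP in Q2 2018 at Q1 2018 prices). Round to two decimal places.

20292.77

Real = Nominal ÷ (Index/100) = 26928.51 ÷ (132.7/100)
     = 26928.51 ÷ 1.327 = 20292.7732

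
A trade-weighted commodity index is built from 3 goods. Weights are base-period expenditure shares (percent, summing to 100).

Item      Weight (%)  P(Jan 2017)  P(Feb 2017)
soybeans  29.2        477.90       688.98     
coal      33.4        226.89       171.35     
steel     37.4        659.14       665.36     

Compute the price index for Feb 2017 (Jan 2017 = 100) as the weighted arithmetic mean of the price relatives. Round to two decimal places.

soybeans: 29.2 × (688.98/477.90) = 29.2 × 1.441682 = 42.0971
coal: 33.4 × (171.35/226.89) = 33.4 × 0.755212 = 25.2241
steel: 37.4 × (665.36/659.14) = 37.4 × 1.009437 = 37.7529
Index = Σ wᵢ·(p₁ᵢ/p₀ᵢ) = 42.0971 + 25.2241 + 37.7529 = 105.0741

105.07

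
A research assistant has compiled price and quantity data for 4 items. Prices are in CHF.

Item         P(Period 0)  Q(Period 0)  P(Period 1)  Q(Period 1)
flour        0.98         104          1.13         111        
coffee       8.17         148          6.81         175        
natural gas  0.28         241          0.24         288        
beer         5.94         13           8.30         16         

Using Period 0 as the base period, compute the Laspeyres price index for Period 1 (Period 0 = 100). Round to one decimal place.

Laspeyres price index uses base-period quantities as weights.
ΣP(Period 1)·Q(Period 0) = 1.13×104 + 6.81×148 + 0.24×241 + 8.30×13 = 117.52 + 1007.88 + 57.84 + 107.9 = 1291.14
ΣP(Period 0)·Q(Period 0) = 0.98×104 + 8.17×148 + 0.28×241 + 5.94×13 = 101.92 + 1209.16 + 67.48 + 77.22 = 1455.78
Index = 1291.14 / 1455.78 × 100 = 88.6906

88.7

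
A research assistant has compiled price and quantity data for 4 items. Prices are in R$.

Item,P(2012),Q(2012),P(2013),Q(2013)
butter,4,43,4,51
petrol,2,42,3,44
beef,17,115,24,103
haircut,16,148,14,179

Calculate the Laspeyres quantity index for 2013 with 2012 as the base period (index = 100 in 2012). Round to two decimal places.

Laspeyres quantity index uses base-period prices as weights.
ΣP(2012)·Q(2013) = 4×51 + 2×44 + 17×103 + 16×179 = 204 + 88 + 1751 + 2864 = 4907
ΣP(2012)·Q(2012) = 4×43 + 2×42 + 17×115 + 16×148 = 172 + 84 + 1955 + 2368 = 4579
Index = 4907 / 4579 × 100 = 107.1631

107.16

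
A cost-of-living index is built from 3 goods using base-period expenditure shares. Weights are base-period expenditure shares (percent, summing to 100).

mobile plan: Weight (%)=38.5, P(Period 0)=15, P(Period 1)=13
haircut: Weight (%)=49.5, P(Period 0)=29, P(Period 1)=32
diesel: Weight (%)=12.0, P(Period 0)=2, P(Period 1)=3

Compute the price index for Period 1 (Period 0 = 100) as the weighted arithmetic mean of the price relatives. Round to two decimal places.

105.99

mobile plan: 38.5 × (13/15) = 38.5 × 0.866667 = 33.3667
haircut: 49.5 × (32/29) = 49.5 × 1.103448 = 54.6207
diesel: 12.0 × (3/2) = 12.0 × 1.500000 = 18.0000
Index = Σ wᵢ·(p₁ᵢ/p₀ᵢ) = 33.3667 + 54.6207 + 18.0000 = 105.9874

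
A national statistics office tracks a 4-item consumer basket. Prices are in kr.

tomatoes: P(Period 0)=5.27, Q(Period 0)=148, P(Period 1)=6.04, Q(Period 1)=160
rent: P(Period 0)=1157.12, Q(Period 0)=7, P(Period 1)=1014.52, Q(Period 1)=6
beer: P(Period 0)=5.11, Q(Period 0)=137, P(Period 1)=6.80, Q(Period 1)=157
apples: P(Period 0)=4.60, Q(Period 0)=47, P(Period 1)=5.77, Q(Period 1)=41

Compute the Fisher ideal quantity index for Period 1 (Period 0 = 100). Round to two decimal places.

Laspeyres component (base-period weights):
ΣP(Period 0)Q(Period 1) = 5.27×160 + 1157.12×6 + 5.11×157 + 4.60×41 = 843.2 + 6942.72 + 802.27 + 188.6 = 8776.79
ΣP(Period 0)Q(Period 0) = 5.27×148 + 1157.12×7 + 5.11×137 + 4.60×47 = 779.96 + 8099.84 + 700.07 + 216.2 = 9796.07
L = 8776.79 / 9796.07 × 100 = 89.5950
Paasche component (current-period weights):
ΣP(Period 1)Q(Period 1) = 6.04×160 + 1014.52×6 + 6.80×157 + 5.77×41 = 966.4 + 6087.12 + 1067.6 + 236.57 = 8357.69
ΣP(Period 1)Q(Period 0) = 6.04×148 + 1014.52×7 + 6.80×137 + 5.77×47 = 893.92 + 7101.64 + 931.6 + 271.19 = 9198.35
P = 8357.69 / 9198.35 × 100 = 90.8608
Fisher = √(L × P) = √(89.5950 × 90.8608) = 90.2257

90.23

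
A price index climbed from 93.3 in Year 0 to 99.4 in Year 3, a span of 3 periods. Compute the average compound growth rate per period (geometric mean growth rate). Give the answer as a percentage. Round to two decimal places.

Growth factor = (99.4/93.3)^(1/3) = (1.065380)^(1/3) = 1.021335
Growth rate = 1.021335 − 1 = 0.021335 = 2.1335%

2.13%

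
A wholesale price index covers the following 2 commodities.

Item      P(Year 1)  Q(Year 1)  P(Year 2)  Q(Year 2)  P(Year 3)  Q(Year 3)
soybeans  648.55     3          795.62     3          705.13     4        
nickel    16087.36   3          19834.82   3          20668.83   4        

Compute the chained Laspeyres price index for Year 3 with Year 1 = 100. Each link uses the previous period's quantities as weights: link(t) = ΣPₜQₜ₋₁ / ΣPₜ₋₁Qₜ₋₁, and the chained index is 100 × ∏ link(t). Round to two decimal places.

127.71

Link Year 1→Year 2:
ΣP(Year 2)Q(Year 1) = 795.62×3 + 19834.82×3 = 2386.86 + 59504.46 = 61891.32
ΣP(Year 1)Q(Year 1) = 648.55×3 + 16087.36×3 = 1945.65 + 48262.08 = 50207.73
link = 61891.32/50207.73 = 1.232705
Link Year 2→Year 3:
ΣP(Year 3)Q(Year 2) = 705.13×3 + 20668.83×3 = 2115.39 + 62006.49 = 64121.88
ΣP(Year 2)Q(Year 2) = 795.62×3 + 19834.82×3 = 2386.86 + 59504.46 = 61891.32
link = 64121.88/61891.32 = 1.036040
Chained index = 100 × 1.232705 × 1.036040 = 127.7132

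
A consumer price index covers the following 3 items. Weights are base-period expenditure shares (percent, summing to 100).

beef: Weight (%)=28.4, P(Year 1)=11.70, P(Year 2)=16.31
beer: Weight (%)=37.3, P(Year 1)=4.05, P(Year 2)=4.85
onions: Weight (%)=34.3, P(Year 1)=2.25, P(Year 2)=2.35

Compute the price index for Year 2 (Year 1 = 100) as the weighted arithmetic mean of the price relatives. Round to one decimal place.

beef: 28.4 × (16.31/11.70) = 28.4 × 1.394017 = 39.5901
beer: 37.3 × (4.85/4.05) = 37.3 × 1.197531 = 44.6679
onions: 34.3 × (2.35/2.25) = 34.3 × 1.044444 = 35.8244
Index = Σ wᵢ·(p₁ᵢ/p₀ᵢ) = 39.5901 + 44.6679 + 35.8244 = 120.0824

120.1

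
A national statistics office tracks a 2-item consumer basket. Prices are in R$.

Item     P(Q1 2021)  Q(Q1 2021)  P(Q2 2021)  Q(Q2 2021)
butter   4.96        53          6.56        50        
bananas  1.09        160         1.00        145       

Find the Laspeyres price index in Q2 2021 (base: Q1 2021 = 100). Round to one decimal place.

Laspeyres price index uses base-period quantities as weights.
ΣP(Q2 2021)·Q(Q1 2021) = 6.56×53 + 1.00×160 = 347.68 + 160 = 507.68
ΣP(Q1 2021)·Q(Q1 2021) = 4.96×53 + 1.09×160 = 262.88 + 174.4 = 437.28
Index = 507.68 / 437.28 × 100 = 116.0995

116.1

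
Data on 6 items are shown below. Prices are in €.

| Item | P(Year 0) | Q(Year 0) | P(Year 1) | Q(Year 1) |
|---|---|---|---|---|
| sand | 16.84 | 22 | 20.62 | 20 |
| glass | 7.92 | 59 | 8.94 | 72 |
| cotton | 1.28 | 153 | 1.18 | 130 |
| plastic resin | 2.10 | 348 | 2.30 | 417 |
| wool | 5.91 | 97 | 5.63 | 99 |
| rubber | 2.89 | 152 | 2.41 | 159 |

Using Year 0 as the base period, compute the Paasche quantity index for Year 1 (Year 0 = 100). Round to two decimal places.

Paasche quantity index uses current-period prices as weights.
ΣP(Year 1)·Q(Year 1) = 20.62×20 + 8.94×72 + 1.18×130 + 2.30×417 + 5.63×99 + 2.41×159 = 412.4 + 643.68 + 153.4 + 959.1 + 557.37 + 383.19 = 3109.14
ΣP(Year 1)·Q(Year 0) = 20.62×22 + 8.94×59 + 1.18×153 + 2.30×348 + 5.63×97 + 2.41×152 = 453.64 + 527.46 + 180.54 + 800.4 + 546.11 + 366.32 = 2874.47
Index = 3109.14 / 2874.47 × 100 = 108.1639

108.16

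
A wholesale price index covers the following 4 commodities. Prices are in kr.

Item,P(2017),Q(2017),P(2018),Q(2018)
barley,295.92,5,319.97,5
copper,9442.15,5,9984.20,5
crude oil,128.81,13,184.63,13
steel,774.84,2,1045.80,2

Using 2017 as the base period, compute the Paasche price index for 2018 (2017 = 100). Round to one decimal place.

107.9

Paasche price index uses current-period quantities as weights.
ΣP(2018)·Q(2018) = 319.97×5 + 9984.20×5 + 184.63×13 + 1045.80×2 = 1599.85 + 49921 + 2400.19 + 2091.6 = 56012.64
ΣP(2017)·Q(2018) = 295.92×5 + 9442.15×5 + 128.81×13 + 774.84×2 = 1479.6 + 47210.75 + 1674.53 + 1549.68 = 51914.56
Index = 56012.64 / 51914.56 × 100 = 107.8939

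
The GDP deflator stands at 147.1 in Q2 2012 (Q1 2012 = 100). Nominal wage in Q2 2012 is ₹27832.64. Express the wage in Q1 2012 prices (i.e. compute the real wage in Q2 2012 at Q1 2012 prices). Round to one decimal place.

18920.9

Real = Nominal ÷ (Index/100) = 27832.64 ÷ (147.1/100)
     = 27832.64 ÷ 1.471 = 18920.8973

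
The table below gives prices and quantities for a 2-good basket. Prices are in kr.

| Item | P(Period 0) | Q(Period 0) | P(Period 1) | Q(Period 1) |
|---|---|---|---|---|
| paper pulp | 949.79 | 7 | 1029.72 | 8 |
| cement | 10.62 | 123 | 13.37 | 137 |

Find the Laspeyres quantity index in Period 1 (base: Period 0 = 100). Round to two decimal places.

Laspeyres quantity index uses base-period prices as weights.
ΣP(Period 0)·Q(Period 1) = 949.79×8 + 10.62×137 = 7598.32 + 1454.94 = 9053.26
ΣP(Period 0)·Q(Period 0) = 949.79×7 + 10.62×123 = 6648.53 + 1306.26 = 7954.79
Index = 9053.26 / 7954.79 × 100 = 113.8089

113.81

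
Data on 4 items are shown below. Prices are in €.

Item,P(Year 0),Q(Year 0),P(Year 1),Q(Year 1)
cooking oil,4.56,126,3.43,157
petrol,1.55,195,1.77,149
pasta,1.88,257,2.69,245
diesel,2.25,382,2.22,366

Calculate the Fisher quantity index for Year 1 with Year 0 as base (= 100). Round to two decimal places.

99.33

Laspeyres component (base-period weights):
ΣP(Year 0)Q(Year 1) = 4.56×157 + 1.55×149 + 1.88×245 + 2.25×366 = 715.92 + 230.95 + 460.6 + 823.5 = 2230.97
ΣP(Year 0)Q(Year 0) = 4.56×126 + 1.55×195 + 1.88×257 + 2.25×382 = 574.56 + 302.25 + 483.16 + 859.5 = 2219.47
L = 2230.97 / 2219.47 × 100 = 100.5181
Paasche component (current-period weights):
ΣP(Year 1)Q(Year 1) = 3.43×157 + 1.77×149 + 2.69×245 + 2.22×366 = 538.51 + 263.73 + 659.05 + 812.52 = 2273.81
ΣP(Year 1)Q(Year 0) = 3.43×126 + 1.77×195 + 2.69×257 + 2.22×382 = 432.18 + 345.15 + 691.33 + 848.04 = 2316.7
P = 2273.81 / 2316.7 × 100 = 98.1487
Fisher = √(L × P) = √(100.5181 × 98.1487) = 99.3263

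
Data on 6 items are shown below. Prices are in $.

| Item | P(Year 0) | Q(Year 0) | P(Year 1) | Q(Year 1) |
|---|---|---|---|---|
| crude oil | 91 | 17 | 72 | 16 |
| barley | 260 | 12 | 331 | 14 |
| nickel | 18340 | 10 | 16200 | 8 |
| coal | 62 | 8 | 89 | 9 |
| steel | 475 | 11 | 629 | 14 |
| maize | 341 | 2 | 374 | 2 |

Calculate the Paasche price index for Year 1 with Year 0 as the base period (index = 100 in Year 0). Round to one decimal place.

Paasche price index uses current-period quantities as weights.
ΣP(Year 1)·Q(Year 1) = 72×16 + 331×14 + 16200×8 + 89×9 + 629×14 + 374×2 = 1152 + 4634 + 129600 + 801 + 8806 + 748 = 145741
ΣP(Year 0)·Q(Year 1) = 91×16 + 260×14 + 18340×8 + 62×9 + 475×14 + 341×2 = 1456 + 3640 + 146720 + 558 + 6650 + 682 = 159706
Index = 145741 / 159706 × 100 = 91.2558

91.3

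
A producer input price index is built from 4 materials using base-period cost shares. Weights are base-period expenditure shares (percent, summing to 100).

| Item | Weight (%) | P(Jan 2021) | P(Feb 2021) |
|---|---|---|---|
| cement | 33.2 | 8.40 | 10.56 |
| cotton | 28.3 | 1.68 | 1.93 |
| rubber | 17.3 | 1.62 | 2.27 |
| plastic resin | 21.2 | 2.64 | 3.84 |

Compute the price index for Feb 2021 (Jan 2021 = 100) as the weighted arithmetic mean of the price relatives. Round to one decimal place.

cement: 33.2 × (10.56/8.40) = 33.2 × 1.257143 = 41.7371
cotton: 28.3 × (1.93/1.68) = 28.3 × 1.148810 = 32.5113
rubber: 17.3 × (2.27/1.62) = 17.3 × 1.401235 = 24.2414
plastic resin: 21.2 × (3.84/2.64) = 21.2 × 1.454545 = 30.8364
Index = Σ wᵢ·(p₁ᵢ/p₀ᵢ) = 41.7371 + 32.5113 + 24.2414 + 30.8364 = 129.3262

129.3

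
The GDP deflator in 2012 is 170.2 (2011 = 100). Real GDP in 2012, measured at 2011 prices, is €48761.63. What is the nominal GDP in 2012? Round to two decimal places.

Nominal = Real × (Index/100) = 48761.63 × (170.2/100)
        = 48761.63 × 1.702 = 82992.2943

82992.29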